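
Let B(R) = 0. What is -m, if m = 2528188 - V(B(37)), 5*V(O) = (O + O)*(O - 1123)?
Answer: -2528188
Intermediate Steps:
V(O) = 2*O*(-1123 + O)/5 (V(O) = ((O + O)*(O - 1123))/5 = ((2*O)*(-1123 + O))/5 = (2*O*(-1123 + O))/5 = 2*O*(-1123 + O)/5)
m = 2528188 (m = 2528188 - 2*0*(-1123 + 0)/5 = 2528188 - 2*0*(-1123)/5 = 2528188 - 1*0 = 2528188 + 0 = 2528188)
-m = -1*2528188 = -2528188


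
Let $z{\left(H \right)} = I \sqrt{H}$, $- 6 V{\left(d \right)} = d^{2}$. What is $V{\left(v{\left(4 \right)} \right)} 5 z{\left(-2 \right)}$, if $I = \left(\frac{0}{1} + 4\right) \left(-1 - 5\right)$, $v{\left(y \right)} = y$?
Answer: $320 i \sqrt{2} \approx 452.55 i$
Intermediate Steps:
$V{\left(d \right)} = - \frac{d^{2}}{6}$
$I = -24$ ($I = \left(0 \cdot 1 + 4\right) \left(-6\right) = \left(0 + 4\right) \left(-6\right) = 4 \left(-6\right) = -24$)
$z{\left(H \right)} = - 24 \sqrt{H}$
$V{\left(v{\left(4 \right)} \right)} 5 z{\left(-2 \right)} = - \frac{4^{2}}{6} \cdot 5 \left(- 24 \sqrt{-2}\right) = \left(- \frac{1}{6}\right) 16 \cdot 5 \left(- 24 i \sqrt{2}\right) = \left(- \frac{8}{3}\right) 5 \left(- 24 i \sqrt{2}\right) = - \frac{40 \left(- 24 i \sqrt{2}\right)}{3} = 320 i \sqrt{2}$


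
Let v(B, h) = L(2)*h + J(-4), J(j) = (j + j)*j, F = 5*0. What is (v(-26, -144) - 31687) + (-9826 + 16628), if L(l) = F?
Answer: -24853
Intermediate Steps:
F = 0
L(l) = 0
J(j) = 2*j**2 (J(j) = (2*j)*j = 2*j**2)
v(B, h) = 32 (v(B, h) = 0*h + 2*(-4)**2 = 0 + 2*16 = 0 + 32 = 32)
(v(-26, -144) - 31687) + (-9826 + 16628) = (32 - 31687) + (-9826 + 16628) = -31655 + 6802 = -24853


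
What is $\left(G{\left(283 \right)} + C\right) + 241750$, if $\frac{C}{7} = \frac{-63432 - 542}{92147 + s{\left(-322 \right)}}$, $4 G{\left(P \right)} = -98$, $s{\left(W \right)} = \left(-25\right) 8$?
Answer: $\frac{44450973461}{183894} \approx 2.4172 \cdot 10^{5}$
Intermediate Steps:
$s{\left(W \right)} = -200$
$G{\left(P \right)} = - \frac{49}{2}$ ($G{\left(P \right)} = \frac{1}{4} \left(-98\right) = - \frac{49}{2}$)
$C = - \frac{447818}{91947}$ ($C = 7 \frac{-63432 - 542}{92147 - 200} = 7 \left(- \frac{63974}{91947}\right) = - \frac{447818}{91947} \approx -4.8704$)
$\left(G{\left(283 \right)} + C\right) + 241750 = \left(- \frac{49}{2} - \frac{447818}{91947}\right) + 241750 = - \frac{5401039}{183894} + 241750 = \frac{44450973461}{183894}$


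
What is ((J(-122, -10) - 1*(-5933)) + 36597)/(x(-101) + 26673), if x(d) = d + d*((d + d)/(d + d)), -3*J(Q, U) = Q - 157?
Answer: 42623/26471 ≈ 1.6102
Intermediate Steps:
J(Q, U) = 157/3 - Q/3 (J(Q, U) = -(Q - 157)/3 = -(-157 + Q)/3 = 157/3 - Q/3)
x(d) = 2*d (x(d) = d + d*((2*d)/((2*d))) = d + d*((2*d)*(1/(2*d))) = d + d*1 = d + d = 2*d)
((J(-122, -10) - 1*(-5933)) + 36597)/(x(-101) + 26673) = (((157/3 - ⅓*(-122)) - 1*(-5933)) + 36597)/(2*(-101) + 26673) = (((157/3 + 122/3) + 5933) + 36597)/(-202 + 26673) = ((93 + 5933) + 36597)/26471 = (6026 + 36597)*(1/26471) = 42623*(1/26471) = 42623/26471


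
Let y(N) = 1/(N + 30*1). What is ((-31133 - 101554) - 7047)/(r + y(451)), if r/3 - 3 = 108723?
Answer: -67212054/156891619 ≈ -0.42840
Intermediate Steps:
r = 326178 (r = 9 + 3*108723 = 9 + 326169 = 326178)
y(N) = 1/(30 + N) (y(N) = 1/(N + 30) = 1/(30 + N))
((-31133 - 101554) - 7047)/(r + y(451)) = ((-31133 - 101554) - 7047)/(326178 + 1/(30 + 451)) = (-132687 - 7047)/(326178 + 1/481) = -139734/(326178 + 1/481) = -139734/156891619/481 = -139734*481/156891619 = -67212054/156891619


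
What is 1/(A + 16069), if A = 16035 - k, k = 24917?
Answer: 1/7187 ≈ 0.00013914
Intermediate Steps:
A = -8882 (A = 16035 - 1*24917 = 16035 - 24917 = -8882)
1/(A + 16069) = 1/(-8882 + 16069) = 1/7187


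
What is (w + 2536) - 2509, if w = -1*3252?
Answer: -3225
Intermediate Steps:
w = -3252
(w + 2536) - 2509 = (-3252 + 2536) - 2509 = -716 - 2509 = -3225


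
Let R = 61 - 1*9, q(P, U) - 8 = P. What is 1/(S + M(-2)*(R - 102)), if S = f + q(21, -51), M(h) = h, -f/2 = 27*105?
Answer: -1/5541 ≈ -0.00018047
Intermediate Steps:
q(P, U) = 8 + P
f = -5670 (f = -54*105 = -2*2835 = -5670)
R = 52 (R = 61 - 9 = 52)
S = -5641 (S = -5670 + (8 + 21) = -5670 + 29 = -5641)
1/(S + M(-2)*(R - 102)) = 1/(-5641 - 2*(52 - 102)) = 1/(-5641 - 2*(-50)) = 1/(-5641 + 100) = 1/(-5541) = -1/5541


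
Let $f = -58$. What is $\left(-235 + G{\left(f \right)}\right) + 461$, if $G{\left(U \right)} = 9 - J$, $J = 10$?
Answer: $225$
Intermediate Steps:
$G{\left(U \right)} = -1$ ($G{\left(U \right)} = 9 - 10 = -1$)
$\left(-235 + G{\left(f \right)}\right) + 461 = \left(-235 - 1\right) + 461 = -236 + 461 = 225$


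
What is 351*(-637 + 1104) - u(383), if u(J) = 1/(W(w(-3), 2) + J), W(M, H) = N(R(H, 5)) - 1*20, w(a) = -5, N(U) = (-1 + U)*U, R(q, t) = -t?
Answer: 64419380/393 ≈ 1.6392e+5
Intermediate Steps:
N(U) = U*(-1 + U)
W(M, H) = 10 (W(M, H) = (-1*5)*(-1 - 1*5) - 1*20 = -5*(-1 - 5) - 20 = -5*(-6) - 20 = 30 - 20 = 10)
u(J) = 1/(10 + J)
351*(-637 + 1104) - u(383) = 351*(-637 + 1104) - 1/(10 + 383) = 351*467 - 1/393 = 163917 - 1*1/393 = 163917 - 1/393 = 64419380/393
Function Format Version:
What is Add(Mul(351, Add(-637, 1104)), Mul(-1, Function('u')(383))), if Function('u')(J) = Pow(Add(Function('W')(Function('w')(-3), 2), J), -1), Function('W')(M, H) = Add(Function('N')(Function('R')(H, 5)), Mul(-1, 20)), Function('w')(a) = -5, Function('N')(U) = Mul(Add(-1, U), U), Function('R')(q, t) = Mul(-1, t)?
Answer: Rational(64419380, 393) ≈ 1.6392e+5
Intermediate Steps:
Function('N')(U) = Mul(U, Add(-1, U))
Function('W')(M, H) = 10 (Function('W')(M, H) = Add(Mul(Mul(-1, 5), Add(-1, Mul(-1, 5))), Mul(-1, 20)) = Add(Mul(-5, Add(-1, -5)), -20) = Add(Mul(-5, -6), -20) = Add(30, -20) = 10)
Function('u')(J) = Pow(Add(10, J), -1)
Add(Mul(351, Add(-637, 1104)), Mul(-1, Function('u')(383))) = Add(Mul(351, Add(-637, 1104)), Mul(-1, Pow(Add(10, 383), -1))) = Add(Mul(351, 467), Mul(-1, Pow(393, -1))) = Add(163917, Mul(-1, Rational(1, 393))) = Add(163917, Rational(-1, 393)) = Rational(64419380, 393)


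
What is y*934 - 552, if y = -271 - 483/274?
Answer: -34977803/137 ≈ -2.5531e+5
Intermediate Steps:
y = -74737/274 (y = -271 - 483/274 = -74737/274 ≈ -272.76)
y*934 - 552 = -74737/274*934 - 552 = -34902179/137 - 552 = -34977803/137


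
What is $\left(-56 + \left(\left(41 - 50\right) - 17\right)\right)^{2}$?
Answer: $6724$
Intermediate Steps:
$\left(-56 + \left(\left(41 - 50\right) - 17\right)\right)^{2} = \left(-56 - 26\right)^{2} = \left(-82\right)^{2} = 6724$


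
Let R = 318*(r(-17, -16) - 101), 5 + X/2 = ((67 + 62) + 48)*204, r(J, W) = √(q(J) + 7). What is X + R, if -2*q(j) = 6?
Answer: 40724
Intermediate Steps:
q(j) = -3 (q(j) = -½*6 = -3)
r(J, W) = 2 (r(J, W) = √(-3 + 7) = √4 = 2)
X = 72206 (X = -10 + 2*(((67 + 62) + 48)*204) = -10 + 2*((129 + 48)*204) = -10 + 2*(177*204) = -10 + 2*36108 = -10 + 72216 = 72206)
R = -31482 (R = 318*(2 - 101) = 318*(-99) = -31482)
X + R = 72206 - 31482 = 40724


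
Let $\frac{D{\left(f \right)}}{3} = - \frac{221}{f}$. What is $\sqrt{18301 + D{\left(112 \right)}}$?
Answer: $\frac{\sqrt{14343343}}{28} \approx 135.26$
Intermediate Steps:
$D{\left(f \right)} = - \frac{663}{f}$ ($D{\left(f \right)} = 3 \left(- \frac{221}{f}\right) = - \frac{663}{f}$)
$\sqrt{18301 + D{\left(112 \right)}} = \sqrt{18301 - \frac{663}{112}} = \sqrt{\frac{2049049}{112}} = \frac{\sqrt{14343343}}{28}$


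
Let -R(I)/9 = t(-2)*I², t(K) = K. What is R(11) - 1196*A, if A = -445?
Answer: 534398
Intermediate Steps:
R(I) = 18*I² (R(I) = -(-18)*I² = 18*I²)
R(11) - 1196*A = 18*11² - 1196*(-445) = 18*121 + 532220 = 2178 + 532220 = 534398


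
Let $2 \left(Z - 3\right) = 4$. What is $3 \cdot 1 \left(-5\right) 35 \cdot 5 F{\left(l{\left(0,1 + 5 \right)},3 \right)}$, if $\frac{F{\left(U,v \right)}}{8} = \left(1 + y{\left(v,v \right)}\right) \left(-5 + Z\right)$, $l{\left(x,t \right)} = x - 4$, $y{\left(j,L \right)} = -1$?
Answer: $0$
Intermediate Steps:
$Z = 5$ ($Z = 3 + \frac{1}{2} \cdot 4 = 3 + 2 = 5$)
$l{\left(x,t \right)} = -4 + x$
$F{\left(U,v \right)} = 0$ ($F{\left(U,v \right)} = 8 \left(1 - 1\right) \left(-5 + 5\right) = 8 \cdot 0 \cdot 0 = 8 \cdot 0 = 0$)
$3 \cdot 1 \left(-5\right) 35 \cdot 5 F{\left(l{\left(0,1 + 5 \right)},3 \right)} = 3 \cdot 1 \left(-5\right) 35 \cdot 5 \cdot 0 = 3 \left(-5\right) 175 \cdot 0 = \left(-15\right) 175 \cdot 0 = \left(-2625\right) 0 = 0$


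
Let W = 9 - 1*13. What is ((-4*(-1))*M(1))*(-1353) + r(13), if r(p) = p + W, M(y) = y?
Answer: -5403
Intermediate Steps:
W = -4 (W = 9 - 13 = -4)
r(p) = -4 + p (r(p) = p - 4 = -4 + p)
((-4*(-1))*M(1))*(-1353) + r(13) = (-4*(-1)*1)*(-1353) + (-4 + 13) = (4*1)*(-1353) + 9 = 4*(-1353) + 9 = -5412 + 9 = -5403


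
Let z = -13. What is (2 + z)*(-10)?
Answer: 110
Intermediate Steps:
(2 + z)*(-10) = (2 - 13)*(-10) = -11*(-10) = 110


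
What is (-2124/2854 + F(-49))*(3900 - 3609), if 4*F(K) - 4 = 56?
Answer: 5919813/1427 ≈ 4148.4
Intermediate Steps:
F(K) = 15 (F(K) = 1 + (¼)*56 = 1 + 14 = 15)
(-2124/2854 + F(-49))*(3900 - 3609) = (-2124/2854 + 15)*(3900 - 3609) = (-2124*1/2854 + 15)*291 = (-1062/1427 + 15)*291 = (20343/1427)*291 = 5919813/1427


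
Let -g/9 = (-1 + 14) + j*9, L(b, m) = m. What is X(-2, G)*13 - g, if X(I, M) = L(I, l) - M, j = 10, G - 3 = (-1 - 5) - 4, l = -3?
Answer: 979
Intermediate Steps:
G = -7 (G = 3 + ((-1 - 5) - 4) = 3 + (-6 - 4) = 3 - 10 = -7)
X(I, M) = -3 - M
g = -927 (g = -9*((-1 + 14) + 10*9) = -9*(13 + 90) = -9*103 = -927)
X(-2, G)*13 - g = (-3 - 1*(-7))*13 - 1*(-927) = (-3 + 7)*13 + 927 = 4*13 + 927 = 52 + 927 = 979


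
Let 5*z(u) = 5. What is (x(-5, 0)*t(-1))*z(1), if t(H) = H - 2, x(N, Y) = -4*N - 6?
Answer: -42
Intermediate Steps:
z(u) = 1 (z(u) = (⅕)*5 = 1)
x(N, Y) = -6 - 4*N
t(H) = -2 + H
(x(-5, 0)*t(-1))*z(1) = ((-6 - 4*(-5))*(-2 - 1))*1 = ((-6 + 20)*(-3))*1 = (14*(-3))*1 = -42*1 = -42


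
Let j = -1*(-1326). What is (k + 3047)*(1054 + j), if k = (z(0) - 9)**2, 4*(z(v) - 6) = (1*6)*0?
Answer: 7273280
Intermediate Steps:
z(v) = 6 (z(v) = 6 + ((1*6)*0)/4 = 6 + (6*0)/4 = 6 + (1/4)*0 = 6 + 0 = 6)
j = 1326
k = 9 (k = (6 - 9)**2 = (-3)**2 = 9)
(k + 3047)*(1054 + j) = (9 + 3047)*(1054 + 1326) = 3056*2380 = 7273280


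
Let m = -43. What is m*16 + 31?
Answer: -657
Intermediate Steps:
m*16 + 31 = -43*16 + 31 = -688 + 31 = -657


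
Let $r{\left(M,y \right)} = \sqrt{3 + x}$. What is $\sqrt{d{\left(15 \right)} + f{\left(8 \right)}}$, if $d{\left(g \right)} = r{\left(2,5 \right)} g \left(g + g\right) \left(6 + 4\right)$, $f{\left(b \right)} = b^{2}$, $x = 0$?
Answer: $2 \sqrt{16 + 1125 \sqrt{3}} \approx 88.647$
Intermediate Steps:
$r{\left(M,y \right)} = \sqrt{3}$ ($r{\left(M,y \right)} = \sqrt{3 + 0} = \sqrt{3}$)
$d{\left(g \right)} = 20 \sqrt{3} g^{2}$ ($d{\left(g \right)} = \sqrt{3} g \left(g + g\right) \left(6 + 4\right) = g \sqrt{3} \cdot 2 g 10 = g \sqrt{3} \cdot 20 g = 20 \sqrt{3} g^{2}$)
$\sqrt{d{\left(15 \right)} + f{\left(8 \right)}} = \sqrt{20 \sqrt{3} \cdot 15^{2} + 8^{2}} = \sqrt{20 \sqrt{3} \cdot 225 + 64} = \sqrt{4500 \sqrt{3} + 64} = \sqrt{64 + 4500 \sqrt{3}}$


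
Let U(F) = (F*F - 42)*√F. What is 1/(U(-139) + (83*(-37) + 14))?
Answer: -3057/51672843148 - 19279*I*√139/51672843148 ≈ -5.9161e-8 - 4.3988e-6*I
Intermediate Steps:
U(F) = √F*(-42 + F²) (U(F) = (F² - 42)*√F = (-42 + F²)*√F = √F*(-42 + F²))
1/(U(-139) + (83*(-37) + 14)) = 1/(√(-139)*(-42 + (-139)²) + (83*(-37) + 14)) = 1/((I*√139)*(-42 + 19321) + (-3071 + 14)) = 1/((I*√139)*19279 - 3057) = 1/(19279*I*√139 - 3057) = 1/(-3057 + 19279*I*√139)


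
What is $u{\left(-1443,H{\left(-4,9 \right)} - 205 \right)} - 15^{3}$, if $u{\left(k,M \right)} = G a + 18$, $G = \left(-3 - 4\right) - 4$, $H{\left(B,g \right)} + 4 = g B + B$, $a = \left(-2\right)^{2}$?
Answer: $-3401$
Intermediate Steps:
$a = 4$
$H{\left(B,g \right)} = -4 + B + B g$ ($H{\left(B,g \right)} = -4 + \left(g B + B\right) = -4 + \left(B g + B\right) = -4 + \left(B + B g\right) = -4 + B + B g$)
$G = -11$ ($G = -7 - 4 = -11$)
$u{\left(k,M \right)} = -26$ ($u{\left(k,M \right)} = \left(-11\right) 4 + 18 = -44 + 18 = -26$)
$u{\left(-1443,H{\left(-4,9 \right)} - 205 \right)} - 15^{3} = -26 - 15^{3} = -26 - 3375 = -3401$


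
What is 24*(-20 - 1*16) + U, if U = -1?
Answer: -865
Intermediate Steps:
24*(-20 - 1*16) + U = 24*(-20 - 1*16) - 1 = 24*(-20 - 16) - 1 = 24*(-36) - 1 = -864 - 1 = -865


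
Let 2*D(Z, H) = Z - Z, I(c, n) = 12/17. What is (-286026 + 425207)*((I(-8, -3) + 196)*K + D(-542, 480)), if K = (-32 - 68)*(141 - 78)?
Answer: -2932153963200/17 ≈ -1.7248e+11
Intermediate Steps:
I(c, n) = 12/17 (I(c, n) = 12*(1/17) = 12/17)
K = -6300 (K = -100*63 = -6300)
D(Z, H) = 0 (D(Z, H) = (Z - Z)/2 = (½)*0 = 0)
(-286026 + 425207)*((I(-8, -3) + 196)*K + D(-542, 480)) = (-286026 + 425207)*((12/17 + 196)*(-6300) + 0) = 139181*((3344/17)*(-6300) + 0) = 139181*(-21067200/17 + 0) = 139181*(-21067200/17) = -2932153963200/17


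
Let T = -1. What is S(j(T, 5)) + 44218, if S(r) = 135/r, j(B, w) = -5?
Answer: 44191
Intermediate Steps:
S(j(T, 5)) + 44218 = 135/(-5) + 44218 = 135*(-⅕) + 44218 = -27 + 44218 = 44191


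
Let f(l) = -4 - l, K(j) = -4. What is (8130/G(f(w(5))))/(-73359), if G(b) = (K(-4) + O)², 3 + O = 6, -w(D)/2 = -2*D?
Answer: -2710/24453 ≈ -0.11082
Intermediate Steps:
w(D) = 4*D (w(D) = -(-4)*D = 4*D)
O = 3 (O = -3 + 6 = 3)
G(b) = 1 (G(b) = (-4 + 3)² = (-1)² = 1)
(8130/G(f(w(5))))/(-73359) = (8130/1)/(-73359) = (8130*1)*(-1/73359) = 8130*(-1/73359) = -2710/24453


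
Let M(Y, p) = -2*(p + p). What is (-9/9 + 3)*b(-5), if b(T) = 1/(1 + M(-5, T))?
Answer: 2/21 ≈ 0.095238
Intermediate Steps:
M(Y, p) = -4*p
b(T) = 1/(1 - 4*T)
(-9/9 + 3)*b(-5) = (-9/9 + 3)*(-1/(-1 + 4*(-5))) = (-9*⅑ + 3)*(-1/(-1 - 20)) = (-1 + 3)*(-1/(-21)) = 2*(-1*(-1/21)) = 2*(1/21) = 2/21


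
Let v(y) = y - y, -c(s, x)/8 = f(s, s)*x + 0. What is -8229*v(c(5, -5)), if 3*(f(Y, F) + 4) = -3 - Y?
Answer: 0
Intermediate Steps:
f(Y, F) = -5 - Y/3 (f(Y, F) = -4 + (-3 - Y)/3 = -4 + (-1 - Y/3) = -5 - Y/3)
c(s, x) = -8*x*(-5 - s/3) (c(s, x) = -8*((-5 - s/3)*x + 0) = -8*(x*(-5 - s/3) + 0) = -8*x*(-5 - s/3))
v(y) = 0
-8229*v(c(5, -5)) = -8229*0 = 0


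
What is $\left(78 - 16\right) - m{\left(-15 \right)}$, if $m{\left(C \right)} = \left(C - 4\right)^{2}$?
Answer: $-299$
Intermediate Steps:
$m{\left(C \right)} = \left(-4 + C\right)^{2}$
$\left(78 - 16\right) - m{\left(-15 \right)} = \left(78 - 16\right) - \left(-4 - 15\right)^{2} = \left(78 - 16\right) - \left(-19\right)^{2} = 62 - 361 = -299$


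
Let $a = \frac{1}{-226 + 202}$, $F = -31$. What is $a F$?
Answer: $\frac{31}{24} \approx 1.2917$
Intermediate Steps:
$a = - \frac{1}{24}$ ($a = \frac{1}{-24} = - \frac{1}{24} \approx -0.041667$)
$a F = \left(- \frac{1}{24}\right) \left(-31\right) = \frac{31}{24}$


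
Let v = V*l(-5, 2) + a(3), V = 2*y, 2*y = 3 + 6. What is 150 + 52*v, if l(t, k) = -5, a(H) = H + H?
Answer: -1878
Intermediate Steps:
a(H) = 2*H
y = 9/2 (y = (3 + 6)/2 = (½)*9 = 9/2 ≈ 4.5000)
V = 9 (V = 2*(9/2) = 9)
v = -39 (v = 9*(-5) + 2*3 = -45 + 6 = -39)
150 + 52*v = 150 + 52*(-39) = 150 - 2028 = -1878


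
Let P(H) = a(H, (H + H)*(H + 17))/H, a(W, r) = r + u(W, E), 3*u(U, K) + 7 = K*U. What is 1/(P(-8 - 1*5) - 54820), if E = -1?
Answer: -13/712558 ≈ -1.8244e-5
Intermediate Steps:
u(U, K) = -7/3 + K*U/3 (u(U, K) = -7/3 + (K*U)/3 = -7/3 + K*U/3)
a(W, r) = -7/3 + r - W/3 (a(W, r) = r + (-7/3 + (⅓)*(-1)*W) = r + (-7/3 - W/3) = -7/3 + r - W/3)
P(H) = (-7/3 - H/3 + 2*H*(17 + H))/H (P(H) = (-7/3 + (H + H)*(H + 17) - H/3)/H = (-7/3 + (2*H)*(17 + H) - H/3)/H = (-7/3 + 2*H*(17 + H) - H/3)/H = (-7/3 - H/3 + 2*H*(17 + H))/H)
1/(P(-8 - 1*5) - 54820) = 1/((101/3 + 2*(-8 - 1*5) - 7/(3*(-8 - 1*5))) - 54820) = 1/((101/3 + 2*(-8 - 5) - 7/(3*(-8 - 5))) - 54820) = 1/((101/3 + 2*(-13) - 7/3/(-13)) - 54820) = 1/((101/3 - 26 - 7/3*(-1/13)) - 54820) = 1/((101/3 - 26 + 7/39) - 54820) = 1/(102/13 - 54820) = 1/(-712558/13) = -13/712558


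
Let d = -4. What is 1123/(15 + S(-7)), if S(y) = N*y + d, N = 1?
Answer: 1123/4 ≈ 280.75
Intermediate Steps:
S(y) = -4 + y (S(y) = 1*y - 4 = y - 4 = -4 + y)
1123/(15 + S(-7)) = 1123/(15 + (-4 - 7)) = 1123/(15 - 11) = 1123/4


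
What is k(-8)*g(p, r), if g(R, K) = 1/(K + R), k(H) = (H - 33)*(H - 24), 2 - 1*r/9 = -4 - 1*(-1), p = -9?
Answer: 328/9 ≈ 36.444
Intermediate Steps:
r = 45 (r = 18 - 9*(-4 - 1*(-1)) = 18 - 9*(-4 + 1) = 18 - 9*(-3) = 18 + 27 = 45)
k(H) = (-33 + H)*(-24 + H)
k(-8)*g(p, r) = (792 + (-8)² - 57*(-8))/(45 - 9) = (792 + 64 + 456)/36 = 1312*(1/36) = 328/9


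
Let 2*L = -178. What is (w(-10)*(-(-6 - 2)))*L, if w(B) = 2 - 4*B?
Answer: -29904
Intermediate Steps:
L = -89 (L = (½)*(-178) = -89)
(w(-10)*(-(-6 - 2)))*L = ((2 - 4*(-10))*(-(-6 - 2)))*(-89) = ((2 + 40)*(-1*(-8)))*(-89) = (42*8)*(-89) = 336*(-89) = -29904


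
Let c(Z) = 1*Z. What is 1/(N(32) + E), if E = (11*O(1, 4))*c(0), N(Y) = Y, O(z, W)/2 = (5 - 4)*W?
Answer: 1/32 ≈ 0.031250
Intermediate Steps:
c(Z) = Z
O(z, W) = 2*W (O(z, W) = 2*((5 - 4)*W) = 2*(1*W) = 2*W)
E = 0 (E = (11*(2*4))*0 = (11*8)*0 = 88*0 = 0)
1/(N(32) + E) = 1/(32 + 0) = 1/32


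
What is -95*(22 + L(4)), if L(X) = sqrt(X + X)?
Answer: -2090 - 190*sqrt(2) ≈ -2358.7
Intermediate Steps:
L(X) = sqrt(2)*sqrt(X) (L(X) = sqrt(2*X) = sqrt(2)*sqrt(X))
-95*(22 + L(4)) = -95*(22 + sqrt(2)*sqrt(4)) = -95*(22 + sqrt(2)*2) = -95*(22 + 2*sqrt(2)) = -2090 - 190*sqrt(2)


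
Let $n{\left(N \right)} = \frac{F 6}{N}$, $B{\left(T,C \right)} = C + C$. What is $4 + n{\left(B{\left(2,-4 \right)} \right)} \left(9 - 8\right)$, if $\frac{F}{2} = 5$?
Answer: $- \frac{7}{2} \approx -3.5$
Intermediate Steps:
$F = 10$ ($F = 2 \cdot 5 = 10$)
$B{\left(T,C \right)} = 2 C$
$n{\left(N \right)} = \frac{60}{N}$ ($n{\left(N \right)} = \frac{10 \cdot 6}{N} = \frac{60}{N}$)
$4 + n{\left(B{\left(2,-4 \right)} \right)} \left(9 - 8\right) = 4 + \frac{60}{2 \left(-4\right)} \left(9 - 8\right) = 4 + \frac{60}{-8} \cdot 1 = 4 + 60 \left(- \frac{1}{8}\right) 1 = 4 - \frac{15}{2} = - \frac{7}{2}$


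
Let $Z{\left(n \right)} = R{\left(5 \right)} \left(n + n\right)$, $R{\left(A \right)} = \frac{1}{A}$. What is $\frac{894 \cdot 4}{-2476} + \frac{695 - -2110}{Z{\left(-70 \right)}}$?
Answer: $- \frac{1761327}{17332} \approx -101.62$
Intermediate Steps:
$Z{\left(n \right)} = \frac{2 n}{5}$ ($Z{\left(n \right)} = \frac{n + n}{5} = \frac{2 n}{5}$)
$\frac{894 \cdot 4}{-2476} + \frac{695 - -2110}{Z{\left(-70 \right)}} = \frac{894 \cdot 4}{-2476} + \frac{695 - -2110}{\frac{2}{5} \left(-70\right)} = 3576 \left(- \frac{1}{2476}\right) + \frac{695 + 2110}{-28} = - \frac{894}{619} + 2805 \left(- \frac{1}{28}\right) = - \frac{894}{619} - \frac{2805}{28} = - \frac{1761327}{17332}$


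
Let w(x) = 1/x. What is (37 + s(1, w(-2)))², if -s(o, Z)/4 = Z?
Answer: 1521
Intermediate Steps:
s(o, Z) = -4*Z
(37 + s(1, w(-2)))² = (37 - 4/(-2))² = (37 - 4*(-½))² = (37 + 2)² = 39² = 1521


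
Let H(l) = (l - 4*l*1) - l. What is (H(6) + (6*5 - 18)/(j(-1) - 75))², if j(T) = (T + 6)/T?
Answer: 233289/400 ≈ 583.22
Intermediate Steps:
j(T) = (6 + T)/T
H(l) = -4*l (H(l) = (l - 4*l) - l = -3*l - l = -4*l)
(H(6) + (6*5 - 18)/(j(-1) - 75))² = (-4*6 + (6*5 - 18)/((6 - 1)/(-1) - 75))² = (-24 + (30 - 18)/(-1*5 - 75))² = (-24 + 12/(-5 - 75))² = (-24 + 12/(-80))² = (-24 + 12*(-1/80))² = (-24 - 3/20)² = (-483/20)² = 233289/400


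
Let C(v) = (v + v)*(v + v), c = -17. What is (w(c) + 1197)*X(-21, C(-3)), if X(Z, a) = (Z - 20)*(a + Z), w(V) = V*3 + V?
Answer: -694335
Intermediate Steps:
w(V) = 4*V (w(V) = 3*V + V = 4*V)
C(v) = 4*v² (C(v) = (2*v)*(2*v) = 4*v²)
X(Z, a) = (-20 + Z)*(Z + a)
(w(c) + 1197)*X(-21, C(-3)) = (4*(-17) + 1197)*((-21)² - 20*(-21) - 80*(-3)² - 84*(-3)²) = (-68 + 1197)*(441 + 420 - 80*9 - 84*9) = 1129*(441 + 420 - 20*36 - 21*36) = 1129*(441 + 420 - 720 - 756) = 1129*(-615) = -694335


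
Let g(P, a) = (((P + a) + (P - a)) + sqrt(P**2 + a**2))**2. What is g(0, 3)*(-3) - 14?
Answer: -41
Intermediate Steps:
g(P, a) = (sqrt(P**2 + a**2) + 2*P)**2 (g(P, a) = (2*P + sqrt(P**2 + a**2))**2 = (sqrt(P**2 + a**2) + 2*P)**2)
g(0, 3)*(-3) - 14 = (sqrt(0**2 + 3**2) + 2*0)**2*(-3) - 14 = (sqrt(0 + 9) + 0)**2*(-3) - 14 = (sqrt(9) + 0)**2*(-3) - 14 = (3 + 0)**2*(-3) - 14 = 3**2*(-3) - 14 = 9*(-3) - 14 = -27 - 14 = -41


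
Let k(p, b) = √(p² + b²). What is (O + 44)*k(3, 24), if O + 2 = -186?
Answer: -432*√65 ≈ -3482.9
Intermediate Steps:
O = -188 (O = -2 - 186 = -188)
k(p, b) = √(b² + p²)
(O + 44)*k(3, 24) = (-188 + 44)*√(24² + 3²) = -144*√(576 + 9) = -432*√65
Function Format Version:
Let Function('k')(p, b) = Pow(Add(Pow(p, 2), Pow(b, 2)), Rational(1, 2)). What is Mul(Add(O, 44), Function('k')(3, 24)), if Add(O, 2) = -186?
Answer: Mul(-432, Pow(65, Rational(1, 2))) ≈ -3482.9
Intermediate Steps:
O = -188 (O = Add(-2, -186) = -188)
Function('k')(p, b) = Pow(Add(Pow(b, 2), Pow(p, 2)), Rational(1, 2))
Mul(Add(O, 44), Function('k')(3, 24)) = Mul(Add(-188, 44), Pow(Add(Pow(24, 2), Pow(3, 2)), Rational(1, 2))) = Mul(-144, Pow(Add(576, 9), Rational(1, 2))) = Mul(-144, Pow(585, Rational(1, 2))) = Mul(-144, Mul(3, Pow(65, Rational(1, 2)))) = Mul(-432, Pow(65, Rational(1, 2)))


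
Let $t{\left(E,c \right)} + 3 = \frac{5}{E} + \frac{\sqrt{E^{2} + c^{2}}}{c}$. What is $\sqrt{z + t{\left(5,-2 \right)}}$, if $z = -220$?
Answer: $\frac{\sqrt{-888 - 2 \sqrt{29}}}{2} \approx 14.99 i$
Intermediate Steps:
$t{\left(E,c \right)} = -3 + \frac{5}{E} + \frac{\sqrt{E^{2} + c^{2}}}{c}$ ($t{\left(E,c \right)} = -3 + \left(\frac{5}{E} + \frac{\sqrt{E^{2} + c^{2}}}{c}\right) = -3 + \frac{5}{E} + \frac{\sqrt{E^{2} + c^{2}}}{c}$)
$\sqrt{z + t{\left(5,-2 \right)}} = \sqrt{-220 + \left(-3 + \frac{5}{5} + \frac{\sqrt{5^{2} + \left(-2\right)^{2}}}{-2}\right)} = \sqrt{-220 - \left(2 + \frac{\sqrt{25 + 4}}{2}\right)} = \sqrt{-220 - \left(2 + \frac{\sqrt{29}}{2}\right)} = \sqrt{-222 - \frac{\sqrt{29}}{2}}$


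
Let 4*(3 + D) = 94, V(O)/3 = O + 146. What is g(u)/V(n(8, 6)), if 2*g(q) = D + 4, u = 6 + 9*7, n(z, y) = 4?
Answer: 49/1800 ≈ 0.027222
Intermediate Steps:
V(O) = 438 + 3*O (V(O) = 3*(O + 146) = 3*(146 + O) = 438 + 3*O)
D = 41/2 (D = -3 + (¼)*94 = -3 + 47/2 = 41/2 ≈ 20.500)
u = 69 (u = 6 + 63 = 69)
g(q) = 49/4 (g(q) = (41/2 + 4)/2 = (½)*(49/2) = 49/4)
g(u)/V(n(8, 6)) = 49/(4*(438 + 3*4)) = 49/(4*(438 + 12)) = (49/4)/450 = (49/4)*(1/450) = 49/1800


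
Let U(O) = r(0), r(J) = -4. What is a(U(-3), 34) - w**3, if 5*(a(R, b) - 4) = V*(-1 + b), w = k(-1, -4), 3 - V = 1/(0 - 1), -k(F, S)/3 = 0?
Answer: 152/5 ≈ 30.400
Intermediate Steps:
k(F, S) = 0 (k(F, S) = -3*0 = 0)
U(O) = -4
V = 4 (V = 3 - 1/(0 - 1) = 3 - 1/(-1) = 3 - 1*(-1) = 3 + 1 = 4)
w = 0
a(R, b) = 16/5 + 4*b/5 (a(R, b) = 4 + (4*(-1 + b))/5 = 4 + (-4 + 4*b)/5 = 4 + (-4/5 + 4*b/5) = 16/5 + 4*b/5)
a(U(-3), 34) - w**3 = (16/5 + (4/5)*34) - 1*0**3 = (16/5 + 136/5) - 1*0 = 152/5 + 0 = 152/5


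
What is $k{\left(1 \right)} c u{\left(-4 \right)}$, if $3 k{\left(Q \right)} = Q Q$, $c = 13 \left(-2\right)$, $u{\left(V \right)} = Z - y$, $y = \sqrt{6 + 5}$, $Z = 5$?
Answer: $- \frac{130}{3} + \frac{26 \sqrt{11}}{3} \approx -14.589$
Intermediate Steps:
$y = \sqrt{11} \approx 3.3166$
$u{\left(V \right)} = 5 - \sqrt{11}$
$c = -26$
$k{\left(Q \right)} = \frac{Q^{2}}{3}$ ($k{\left(Q \right)} = \frac{Q Q}{3} = \frac{Q^{2}}{3}$)
$k{\left(1 \right)} c u{\left(-4 \right)} = \frac{1^{2}}{3} \left(-26\right) \left(5 - \sqrt{11}\right) = \frac{1}{3} \cdot 1 \left(-26\right) \left(5 - \sqrt{11}\right) = \frac{1}{3} \left(-26\right) \left(5 - \sqrt{11}\right) = - \frac{26 \left(5 - \sqrt{11}\right)}{3} = - \frac{130}{3} + \frac{26 \sqrt{11}}{3}$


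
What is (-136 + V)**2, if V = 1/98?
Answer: 177608929/9604 ≈ 18493.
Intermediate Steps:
V = 1/98 ≈ 0.010204
(-136 + V)**2 = (-136 + 1/98)**2 = (-13327/98)**2 = 177608929/9604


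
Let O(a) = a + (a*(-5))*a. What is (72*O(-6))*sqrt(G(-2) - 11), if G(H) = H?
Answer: -13392*I*sqrt(13) ≈ -48286.0*I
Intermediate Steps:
O(a) = a - 5*a**2 (O(a) = a + (-5*a)*a = a - 5*a**2)
(72*O(-6))*sqrt(G(-2) - 11) = (72*(-6*(1 - 5*(-6))))*sqrt(-2 - 11) = (72*(-6*(1 + 30)))*sqrt(-13) = (72*(-6*31))*(I*sqrt(13)) = (72*(-186))*(I*sqrt(13)) = -13392*I*sqrt(13)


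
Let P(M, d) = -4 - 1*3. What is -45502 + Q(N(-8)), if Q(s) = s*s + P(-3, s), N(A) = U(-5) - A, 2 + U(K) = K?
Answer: -45508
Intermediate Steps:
P(M, d) = -7 (P(M, d) = -4 - 3 = -7)
U(K) = -2 + K
N(A) = -7 - A (N(A) = (-2 - 5) - A = -7 - A)
Q(s) = -7 + s**2 (Q(s) = s*s - 7 = s**2 - 7 = -7 + s**2)
-45502 + Q(N(-8)) = -45502 + (-7 + (-7 - 1*(-8))**2) = -45502 + (-7 + (-7 + 8)**2) = -45502 + (-7 + 1**2) = -45502 + (-7 + 1) = -45502 - 6 = -45508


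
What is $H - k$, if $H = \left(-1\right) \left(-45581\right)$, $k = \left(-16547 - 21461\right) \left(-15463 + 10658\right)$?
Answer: $-182582859$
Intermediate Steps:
$k = 182628440$ ($k = \left(-38008\right) \left(-4805\right) = 182628440$)
$H = 45581$
$H - k = 45581 - 182628440 = -182582859$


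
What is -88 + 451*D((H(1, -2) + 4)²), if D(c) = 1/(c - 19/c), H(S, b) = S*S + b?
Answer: -1397/62 ≈ -22.532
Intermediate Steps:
H(S, b) = b + S² (H(S, b) = S² + b = b + S²)
-88 + 451*D((H(1, -2) + 4)²) = -88 + 451*(((-2 + 1²) + 4)²/(-19 + (((-2 + 1²) + 4)²)²)) = -88 + 451*(((-2 + 1) + 4)²/(-19 + (((-2 + 1) + 4)²)²)) = -88 + 451*((-1 + 4)²/(-19 + ((-1 + 4)²)²)) = -88 + 451*(3²/(-19 + (3²)²)) = -88 + 451*(9/(-19 + 9²)) = -88 + 451*(9/(-19 + 81)) = -88 + 451*(9/62) = -88 + 4059/62 = -1397/62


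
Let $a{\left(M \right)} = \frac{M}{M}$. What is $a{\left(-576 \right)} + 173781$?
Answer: $173782$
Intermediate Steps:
$a{\left(M \right)} = 1$
$a{\left(-576 \right)} + 173781 = 1 + 173781 = 173782$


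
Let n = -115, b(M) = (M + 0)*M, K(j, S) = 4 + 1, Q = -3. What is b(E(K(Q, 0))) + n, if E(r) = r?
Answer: -90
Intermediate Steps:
K(j, S) = 5
b(M) = M² (b(M) = M*M = M²)
b(E(K(Q, 0))) + n = 5² - 115 = 25 - 115 = -90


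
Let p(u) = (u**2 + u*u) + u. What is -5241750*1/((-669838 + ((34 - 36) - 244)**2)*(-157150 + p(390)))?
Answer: 524175/8983843568 ≈ 5.8346e-5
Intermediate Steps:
p(u) = u + 2*u**2 (p(u) = (u**2 + u**2) + u = 2*u**2 + u = u + 2*u**2)
-5241750*1/((-669838 + ((34 - 36) - 244)**2)*(-157150 + p(390))) = -5241750*1/((-669838 + ((34 - 36) - 244)**2)*(-157150 + 390*(1 + 2*390))) = -5241750*1/((-669838 + (-2 - 244)**2)*(-157150 + 390*(1 + 780))) = -5241750*1/((-669838 + (-246)**2)*(-157150 + 390*781)) = -5241750*1/((-669838 + 60516)*(-157150 + 304590)) = -5241750/((-609322*147440)) = -5241750/(-89838435680) = -5241750*(-1/89838435680) = 524175/8983843568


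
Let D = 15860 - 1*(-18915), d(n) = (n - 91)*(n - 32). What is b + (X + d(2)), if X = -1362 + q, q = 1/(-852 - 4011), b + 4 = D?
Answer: 175452176/4863 ≈ 36079.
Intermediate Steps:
d(n) = (-91 + n)*(-32 + n)
D = 34775 (D = 15860 + 18915 = 34775)
b = 34771 (b = -4 + 34775 = 34771)
q = -1/4863 (q = 1/(-4863) = -1/4863 ≈ -0.00020563)
X = -6623407/4863 (X = -1362 - 1/4863 = -6623407/4863 ≈ -1362.0)
b + (X + d(2)) = 34771 + (-6623407/4863 + (2912 + 2**2 - 123*2)) = 34771 + (-6623407/4863 + (2912 + 4 - 246)) = 34771 + (-6623407/4863 + 2670) = 34771 + 6360803/4863 = 175452176/4863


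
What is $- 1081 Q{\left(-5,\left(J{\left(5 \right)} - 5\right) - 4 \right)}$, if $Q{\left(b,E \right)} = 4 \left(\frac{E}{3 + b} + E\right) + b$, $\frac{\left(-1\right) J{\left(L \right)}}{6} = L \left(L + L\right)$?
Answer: $673463$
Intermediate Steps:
$J{\left(L \right)} = - 12 L^{2}$ ($J{\left(L \right)} = - 6 L \left(L + L\right) = - 6 L 2 L = - 6 \cdot 2 L^{2} = - 12 L^{2}$)
$Q{\left(b,E \right)} = b + 4 E + \frac{4 E}{3 + b}$ ($Q{\left(b,E \right)} = 4 \left(\frac{E}{3 + b} + E\right) + b = 4 \left(E + \frac{E}{3 + b}\right) + b = \left(4 E + \frac{4 E}{3 + b}\right) + b = b + 4 E + \frac{4 E}{3 + b}$)
$- 1081 Q{\left(-5,\left(J{\left(5 \right)} - 5\right) - 4 \right)} = - 1081 \frac{\left(-5\right)^{2} + 3 \left(-5\right) + 16 \left(\left(- 12 \cdot 5^{2} - 5\right) - 4\right) + 4 \left(\left(- 12 \cdot 5^{2} - 5\right) - 4\right) \left(-5\right)}{3 - 5} = - 1081 \frac{25 - 15 + 16 \left(\left(\left(-12\right) 25 - 5\right) - 4\right) + 4 \left(\left(\left(-12\right) 25 - 5\right) - 4\right) \left(-5\right)}{-2} = - 1081 \left(- \frac{25 - 15 + 16 \left(\left(-300 - 5\right) - 4\right) + 4 \left(\left(-300 - 5\right) - 4\right) \left(-5\right)}{2}\right) = - 1081 \left(- \frac{25 - 15 + 16 \left(-305 - 4\right) + 4 \left(-305 - 4\right) \left(-5\right)}{2}\right) = - 1081 \left(- \frac{25 - 15 + 16 \left(-309\right) + 4 \left(-309\right) \left(-5\right)}{2}\right) = - 1081 \left(- \frac{25 - 15 - 4944 + 6180}{2}\right) = - 1081 \left(\left(- \frac{1}{2}\right) 1246\right) = \left(-1081\right) \left(-623\right) = 673463$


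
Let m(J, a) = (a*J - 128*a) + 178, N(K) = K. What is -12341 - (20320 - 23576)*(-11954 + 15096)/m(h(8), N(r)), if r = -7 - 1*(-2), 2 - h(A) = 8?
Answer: -14676/53 ≈ -276.91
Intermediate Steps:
h(A) = -6 (h(A) = 2 - 1*8 = 2 - 8 = -6)
r = -5 (r = -7 + 2 = -5)
m(J, a) = 178 - 128*a + J*a (m(J, a) = (J*a - 128*a) + 178 = (-128*a + J*a) + 178 = 178 - 128*a + J*a)
-12341 - (20320 - 23576)*(-11954 + 15096)/m(h(8), N(r)) = -12341 - (20320 - 23576)*(-11954 + 15096)/(178 - 128*(-5) - 6*(-5)) = -12341 - (-3256*3142)/(178 + 640 + 30) = -12341 - (-10230352)/848 = -12341 - 1*(-639397/53) = -12341 + 639397/53 = -14676/53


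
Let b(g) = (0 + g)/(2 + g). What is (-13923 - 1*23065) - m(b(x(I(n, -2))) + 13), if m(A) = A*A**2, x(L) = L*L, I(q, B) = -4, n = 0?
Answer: -28917377/729 ≈ -39667.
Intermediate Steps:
x(L) = L**2
b(g) = g/(2 + g)
m(A) = A**3
(-13923 - 1*23065) - m(b(x(I(n, -2))) + 13) = (-13923 - 1*23065) - ((-4)**2/(2 + (-4)**2) + 13)**3 = (-13923 - 23065) - (16/(2 + 16) + 13)**3 = -36988 - (16/18 + 13)**3 = -36988 - (16*(1/18) + 13)**3 = -36988 - (8/9 + 13)**3 = -36988 - (125/9)**3 = -36988 - 1*1953125/729 = -36988 - 1953125/729 = -28917377/729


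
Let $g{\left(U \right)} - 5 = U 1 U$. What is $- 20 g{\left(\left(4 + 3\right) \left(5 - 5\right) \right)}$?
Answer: $-100$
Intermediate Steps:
$g{\left(U \right)} = 5 + U^{2}$ ($g{\left(U \right)} = 5 + U 1 U = 5 + U U = 5 + U^{2}$)
$- 20 g{\left(\left(4 + 3\right) \left(5 - 5\right) \right)} = - 20 \left(5 + \left(\left(4 + 3\right) \left(5 - 5\right)\right)^{2}\right) = - 20 \left(5 + \left(7 \cdot 0\right)^{2}\right) = - 20 \left(5 + 0^{2}\right) = - 20 \left(5 + 0\right) = \left(-20\right) 5 = -100$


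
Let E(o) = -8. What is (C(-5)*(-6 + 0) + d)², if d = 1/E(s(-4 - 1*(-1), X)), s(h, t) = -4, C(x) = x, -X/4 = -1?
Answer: 57121/64 ≈ 892.52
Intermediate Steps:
X = 4 (X = -4*(-1) = 4)
d = -⅛ (d = 1/(-8) = -⅛ ≈ -0.12500)
(C(-5)*(-6 + 0) + d)² = (-5*(-6 + 0) - ⅛)² = (-5*(-6) - ⅛)² = (30 - ⅛)² = (239/8)² = 57121/64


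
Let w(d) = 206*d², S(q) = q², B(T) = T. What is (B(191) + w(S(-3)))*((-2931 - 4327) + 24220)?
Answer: 286267674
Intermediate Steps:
(B(191) + w(S(-3)))*((-2931 - 4327) + 24220) = (191 + 206*((-3)²)²)*((-2931 - 4327) + 24220) = (191 + 206*9²)*(-7258 + 24220) = (191 + 206*81)*16962 = (191 + 16686)*16962 = 16877*16962 = 286267674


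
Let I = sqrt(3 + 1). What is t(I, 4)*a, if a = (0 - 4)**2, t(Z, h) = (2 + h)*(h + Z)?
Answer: 576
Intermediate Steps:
I = 2 (I = sqrt(4) = 2)
t(Z, h) = (2 + h)*(Z + h)
a = 16 (a = (-4)**2 = 16)
t(I, 4)*a = (4**2 + 2*2 + 2*4 + 2*4)*16 = (16 + 4 + 8 + 8)*16 = 36*16 = 576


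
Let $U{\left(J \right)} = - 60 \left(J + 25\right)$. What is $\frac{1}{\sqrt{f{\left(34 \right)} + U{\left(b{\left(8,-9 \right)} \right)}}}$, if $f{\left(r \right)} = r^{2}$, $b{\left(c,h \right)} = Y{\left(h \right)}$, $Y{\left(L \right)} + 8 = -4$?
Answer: $\frac{\sqrt{94}}{188} \approx 0.051571$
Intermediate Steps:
$Y{\left(L \right)} = -12$ ($Y{\left(L \right)} = -8 - 4 = -12$)
$b{\left(c,h \right)} = -12$
$U{\left(J \right)} = -1500 - 60 J$ ($U{\left(J \right)} = - 60 \left(25 + J\right) = -1500 - 60 J$)
$\frac{1}{\sqrt{f{\left(34 \right)} + U{\left(b{\left(8,-9 \right)} \right)}}} = \frac{1}{\sqrt{34^{2} - 780}} = \frac{1}{\sqrt{1156 + \left(-1500 + 720\right)}} = \frac{1}{\sqrt{1156 - 780}} = \frac{1}{\sqrt{376}} = \frac{1}{2 \sqrt{94}} = \frac{\sqrt{94}}{188}$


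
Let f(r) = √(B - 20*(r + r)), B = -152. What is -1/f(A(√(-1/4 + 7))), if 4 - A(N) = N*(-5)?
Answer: I*√3/(6*√(26 + 25*√3)) ≈ 0.034677*I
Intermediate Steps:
A(N) = 4 + 5*N (A(N) = 4 - N*(-5) = 4 - (-5)*N = 4 + 5*N)
f(r) = √(-152 - 40*r) (f(r) = √(-152 - 20*(r + r)) = √(-152 - 40*r))
-1/f(A(√(-1/4 + 7))) = -1/(2*√(-38 - 10*(4 + 5*√(-1/4 + 7)))) = -1/(2*√(-38 - 10*(4 + 5*√(-1*¼ + 7)))) = -1/(2*√(-38 - 10*(4 + 5*√(-¼ + 7)))) = -1/(2*√(-38 - 10*(4 + 5*√(27/4)))) = -1/(2*√(-38 - 10*(4 + 5*(3*√3/2)))) = -1/(2*√(-38 - 10*(4 + 15*√3/2))) = -1/(2*√(-38 + (-40 - 75*√3))) = -1/(2*√(-78 - 75*√3))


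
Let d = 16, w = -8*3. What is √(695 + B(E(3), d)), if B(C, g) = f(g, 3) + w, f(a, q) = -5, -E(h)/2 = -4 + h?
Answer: 3*√74 ≈ 25.807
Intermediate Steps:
w = -24
E(h) = 8 - 2*h (E(h) = -2*(-4 + h) = 8 - 2*h)
B(C, g) = -29 (B(C, g) = -5 - 24 = -29)
√(695 + B(E(3), d)) = √(695 - 29) = √666 = 3*√74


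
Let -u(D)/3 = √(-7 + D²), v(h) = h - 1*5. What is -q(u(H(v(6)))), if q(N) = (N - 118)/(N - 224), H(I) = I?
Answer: (-3*√6 + 118*I)/(-224*I + 3*√6) ≈ -0.52729 - 0.015507*I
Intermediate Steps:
v(h) = -5 + h (v(h) = h - 5 = -5 + h)
u(D) = -3*√(-7 + D²)
q(N) = (-118 + N)/(-224 + N)
-q(u(H(v(6)))) = -(-118 - 3*√(-7 + (-5 + 6)²))/(-224 - 3*√(-7 + (-5 + 6)²)) = -(-118 - 3*√(-7 + 1²))/(-224 - 3*√(-7 + 1²)) = -(-118 - 3*√(-7 + 1))/(-224 - 3*√(-7 + 1)) = -(-118 - 3*I*√6)/(-224 - 3*I*√6)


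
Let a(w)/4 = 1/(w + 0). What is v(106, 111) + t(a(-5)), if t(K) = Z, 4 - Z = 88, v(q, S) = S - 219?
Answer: -192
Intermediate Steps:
a(w) = 4/w (a(w) = 4/(w + 0) = 4/w)
v(q, S) = -219 + S
Z = -84 (Z = 4 - 1*88 = 4 - 88 = -84)
t(K) = -84
v(106, 111) + t(a(-5)) = (-219 + 111) - 84 = -108 - 84 = -192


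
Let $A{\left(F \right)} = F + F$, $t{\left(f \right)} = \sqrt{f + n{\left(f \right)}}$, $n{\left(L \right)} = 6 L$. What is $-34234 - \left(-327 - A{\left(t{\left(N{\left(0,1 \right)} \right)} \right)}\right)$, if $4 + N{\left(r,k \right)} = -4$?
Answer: $-33907 + 4 i \sqrt{14} \approx -33907.0 + 14.967 i$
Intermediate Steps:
$N{\left(r,k \right)} = -8$ ($N{\left(r,k \right)} = -4 - 4 = -8$)
$t{\left(f \right)} = \sqrt{7} \sqrt{f}$ ($t{\left(f \right)} = \sqrt{f + 6 f} = \sqrt{7 f} = \sqrt{7} \sqrt{f}$)
$A{\left(F \right)} = 2 F$
$-34234 - \left(-327 - A{\left(t{\left(N{\left(0,1 \right)} \right)} \right)}\right) = -34234 - \left(-327 - 2 \sqrt{7} \sqrt{-8}\right) = -34234 - \left(-327 - 2 \sqrt{7} \cdot 2 i \sqrt{2}\right) = -34234 - \left(-327 - 2 \cdot 2 i \sqrt{14}\right) = -34234 - \left(-327 - 4 i \sqrt{14}\right) = -34234 + \left(327 + 4 i \sqrt{14}\right) = -33907 + 4 i \sqrt{14}$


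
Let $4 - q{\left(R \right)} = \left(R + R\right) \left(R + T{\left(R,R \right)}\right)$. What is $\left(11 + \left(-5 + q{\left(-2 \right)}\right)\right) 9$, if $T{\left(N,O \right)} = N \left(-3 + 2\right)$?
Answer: $90$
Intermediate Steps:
$T{\left(N,O \right)} = - N$ ($T{\left(N,O \right)} = N \left(-1\right) = - N$)
$q{\left(R \right)} = 4$ ($q{\left(R \right)} = 4 - \left(R + R\right) \left(R - R\right) = 4 - 2 R 0 = 4 - 0 = 4 + 0 = 4$)
$\left(11 + \left(-5 + q{\left(-2 \right)}\right)\right) 9 = \left(11 + \left(-5 + 4\right)\right) 9 = \left(11 - 1\right) 9 = 10 \cdot 9 = 90$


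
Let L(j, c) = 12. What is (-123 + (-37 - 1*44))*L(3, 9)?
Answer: -2448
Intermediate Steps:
(-123 + (-37 - 1*44))*L(3, 9) = (-123 + (-37 - 1*44))*12 = (-123 + (-37 - 44))*12 = (-123 - 81)*12 = -204*12 = -2448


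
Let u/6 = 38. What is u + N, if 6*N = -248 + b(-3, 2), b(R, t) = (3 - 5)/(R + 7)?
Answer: 2239/12 ≈ 186.58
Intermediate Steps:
u = 228 (u = 6*38 = 228)
b(R, t) = -2/(7 + R)
N = -497/12 (N = (-248 - 2/(7 - 3))/6 = (-248 - 2/4)/6 = (-248 - 2*¼)/6 = (-248 - ½)/6 = (⅙)*(-497/2) = -497/12 ≈ -41.417)
u + N = 228 - 497/12 = 2239/12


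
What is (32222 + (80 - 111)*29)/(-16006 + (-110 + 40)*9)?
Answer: -31323/16636 ≈ -1.8828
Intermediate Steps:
(32222 + (80 - 111)*29)/(-16006 + (-110 + 40)*9) = (32222 - 31*29)/(-16006 - 70*9) = (32222 - 899)/(-16006 - 630) = 31323/(-16636) = 31323*(-1/16636) = -31323/16636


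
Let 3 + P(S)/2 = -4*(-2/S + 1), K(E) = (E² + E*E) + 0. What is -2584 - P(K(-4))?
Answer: -5141/2 ≈ -2570.5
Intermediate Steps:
K(E) = 2*E² (K(E) = (E² + E²) + 0 = 2*E² + 0 = 2*E²)
P(S) = -14 + 16/S (P(S) = -6 + 2*(-4*(-2/S + 1)) = -6 + 2*(-4*(1 - 2/S)) = -6 + 2*(-4 + 8/S) = -6 + (-8 + 16/S) = -14 + 16/S)
-2584 - P(K(-4)) = -2584 - (-14 + 16/((2*(-4)²))) = -2584 - (-14 + 16/((2*16))) = -2584 - (-14 + 16/32) = -2584 - (-14 + 16*(1/32)) = -2584 - (-14 + ½) = -2584 - 1*(-27/2) = -2584 + 27/2 = -5141/2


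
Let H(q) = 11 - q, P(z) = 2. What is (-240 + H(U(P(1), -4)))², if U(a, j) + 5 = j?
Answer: 48400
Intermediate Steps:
U(a, j) = -5 + j
(-240 + H(U(P(1), -4)))² = (-240 + (11 - (-5 - 4)))² = (-240 + (11 - 1*(-9)))² = (-240 + (11 + 9))² = (-240 + 20)² = (-220)² = 48400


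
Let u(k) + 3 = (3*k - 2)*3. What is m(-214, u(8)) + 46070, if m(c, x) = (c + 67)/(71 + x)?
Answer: 6173233/134 ≈ 46069.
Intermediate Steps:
u(k) = -9 + 9*k (u(k) = -3 + (3*k - 2)*3 = -3 + (-2 + 3*k)*3 = -3 + (-6 + 9*k) = -9 + 9*k)
m(c, x) = (67 + c)/(71 + x)
m(-214, u(8)) + 46070 = (67 - 214)/(71 + (-9 + 9*8)) + 46070 = -147/(71 + (-9 + 72)) + 46070 = -147/(71 + 63) + 46070 = -147/134 + 46070 = 6173233/134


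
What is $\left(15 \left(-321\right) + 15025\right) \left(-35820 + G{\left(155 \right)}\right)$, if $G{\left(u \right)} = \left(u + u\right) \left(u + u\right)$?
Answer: $615458800$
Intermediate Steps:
$G{\left(u \right)} = 4 u^{2}$ ($G{\left(u \right)} = 2 u 2 u = 4 u^{2}$)
$\left(15 \left(-321\right) + 15025\right) \left(-35820 + G{\left(155 \right)}\right) = \left(15 \left(-321\right) + 15025\right) \left(-35820 + 4 \cdot 155^{2}\right) = \left(-4815 + 15025\right) \left(-35820 + 4 \cdot 24025\right) = 10210 \left(-35820 + 96100\right) = 10210 \cdot 60280 = 615458800$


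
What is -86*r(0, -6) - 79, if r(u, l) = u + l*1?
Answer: 437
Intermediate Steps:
r(u, l) = l + u (r(u, l) = u + l = l + u)
-86*r(0, -6) - 79 = -86*(-6 + 0) - 79 = -86*(-6) - 79 = 516 - 79 = 437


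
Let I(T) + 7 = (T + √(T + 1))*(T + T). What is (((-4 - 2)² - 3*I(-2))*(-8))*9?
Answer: -2376 - 864*I ≈ -2376.0 - 864.0*I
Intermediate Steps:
I(T) = -7 + 2*T*(T + √(1 + T)) (I(T) = -7 + (T + √(T + 1))*(T + T) = -7 + (T + √(1 + T))*(2*T) = -7 + 2*T*(T + √(1 + T)))
(((-4 - 2)² - 3*I(-2))*(-8))*9 = (((-4 - 2)² - 3*(-7 + 2*(-2)² + 2*(-2)*√(1 - 2)))*(-8))*9 = (((-6)² - 3*(-7 + 2*4 + 2*(-2)*√(-1)))*(-8))*9 = ((36 - 3*(-7 + 8 + 2*(-2)*I))*(-8))*9 = ((36 - 3*(-7 + 8 - 4*I))*(-8))*9 = ((36 - 3*(1 - 4*I))*(-8))*9 = ((36 + (-3 + 12*I))*(-8))*9 = ((33 + 12*I)*(-8))*9 = (-264 - 96*I)*9 = -2376 - 864*I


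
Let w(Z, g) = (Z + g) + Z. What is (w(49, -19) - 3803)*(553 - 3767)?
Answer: 11968936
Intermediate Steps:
w(Z, g) = g + 2*Z
(w(49, -19) - 3803)*(553 - 3767) = ((-19 + 2*49) - 3803)*(553 - 3767) = ((-19 + 98) - 3803)*(-3214) = (79 - 3803)*(-3214) = -3724*(-3214) = 11968936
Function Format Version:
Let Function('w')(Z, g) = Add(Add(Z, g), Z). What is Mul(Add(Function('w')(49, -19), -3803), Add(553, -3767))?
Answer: 11968936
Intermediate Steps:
Function('w')(Z, g) = Add(g, Mul(2, Z))
Mul(Add(Function('w')(49, -19), -3803), Add(553, -3767)) = Mul(Add(Add(-19, Mul(2, 49)), -3803), Add(553, -3767)) = Mul(Add(Add(-19, 98), -3803), -3214) = Mul(Add(79, -3803), -3214) = Mul(-3724, -3214) = 11968936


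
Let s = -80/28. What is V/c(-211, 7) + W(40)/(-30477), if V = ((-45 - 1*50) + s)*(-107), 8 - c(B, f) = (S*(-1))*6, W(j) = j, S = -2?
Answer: -2233812835/853356 ≈ -2617.7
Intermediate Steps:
c(B, f) = -4 (c(B, f) = 8 - (-2*(-1))*6 = 8 - 2*6 = 8 - 1*12 = 8 - 12 = -4)
s = -20/7 (s = -80*1/28 = -20/7 ≈ -2.8571)
V = 73295/7 (V = ((-45 - 1*50) - 20/7)*(-107) = ((-45 - 50) - 20/7)*(-107) = (-95 - 20/7)*(-107) = -685/7*(-107) = 73295/7 ≈ 10471.)
V/c(-211, 7) + W(40)/(-30477) = (73295/7)/(-4) + 40/(-30477) = (73295/7)*(-¼) + 40*(-1/30477) = -73295/28 - 40/30477 = -2233812835/853356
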